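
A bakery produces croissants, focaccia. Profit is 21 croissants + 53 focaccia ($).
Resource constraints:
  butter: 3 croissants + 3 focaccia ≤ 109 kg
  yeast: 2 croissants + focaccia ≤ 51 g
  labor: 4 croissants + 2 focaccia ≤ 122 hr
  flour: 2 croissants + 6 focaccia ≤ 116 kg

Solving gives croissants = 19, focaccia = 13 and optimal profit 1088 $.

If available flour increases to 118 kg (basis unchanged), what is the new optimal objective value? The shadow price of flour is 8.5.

Δb = 2, so new z* = 1088 + (8.5)·(2) = 1088 + 17 = 1105.

1105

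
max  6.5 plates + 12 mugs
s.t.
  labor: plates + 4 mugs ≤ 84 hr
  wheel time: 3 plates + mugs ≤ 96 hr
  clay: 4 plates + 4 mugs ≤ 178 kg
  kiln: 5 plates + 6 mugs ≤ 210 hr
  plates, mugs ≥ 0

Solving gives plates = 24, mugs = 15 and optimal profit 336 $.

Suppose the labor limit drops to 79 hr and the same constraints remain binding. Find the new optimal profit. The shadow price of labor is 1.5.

Δb = -5, so new z* = 336 + (1.5)·(-5) = 336 − 7.5 = 328.5.

328.5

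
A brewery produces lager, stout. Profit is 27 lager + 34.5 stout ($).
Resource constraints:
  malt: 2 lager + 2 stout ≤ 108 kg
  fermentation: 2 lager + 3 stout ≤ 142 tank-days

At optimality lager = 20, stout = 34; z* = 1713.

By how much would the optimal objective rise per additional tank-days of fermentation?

7.5

Both malt and fermentation are binding at x*.
Dual feasibility on the basic columns requires 2·y_malt + 2·y_fermentation = 27, 2·y_malt + 3·y_fermentation = 34.5.
This yields shadow prices y_malt = 6, y_fermentation = 7.5.
Shadow price of fermentation = 7.5.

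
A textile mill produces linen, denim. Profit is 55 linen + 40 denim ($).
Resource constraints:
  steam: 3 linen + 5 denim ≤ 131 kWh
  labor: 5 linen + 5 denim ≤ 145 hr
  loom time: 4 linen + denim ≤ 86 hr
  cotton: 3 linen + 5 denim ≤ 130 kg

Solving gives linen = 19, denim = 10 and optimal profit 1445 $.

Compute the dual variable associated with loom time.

5

Check each constraint at x*: steam 107/131 (slack 24); labor 145/145 (tight); loom time 86/86 (tight); cotton 107/130 (slack 23).
By complementary slackness, y = 0 for the non-binding constraints.
The binding rows give the dual system: 5·y_labor + 4·y_loom time = 55 and 5·y_labor + 1·y_loom time = 40.
→ y_labor = 7 and y_loom time = 5.
Shadow price of loom time = 5.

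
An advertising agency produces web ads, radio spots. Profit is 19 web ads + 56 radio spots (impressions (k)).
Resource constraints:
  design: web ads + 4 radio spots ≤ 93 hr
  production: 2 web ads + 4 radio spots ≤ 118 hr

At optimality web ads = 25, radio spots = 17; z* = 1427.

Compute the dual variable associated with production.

Both design and production are binding at x*.
From A_Bᵀ y = c: 1·y_design + 2·y_production = 19; 4·y_design + 4·y_production = 56.
→ y_design = 9 and y_production = 5.
Shadow price of production = 5.

5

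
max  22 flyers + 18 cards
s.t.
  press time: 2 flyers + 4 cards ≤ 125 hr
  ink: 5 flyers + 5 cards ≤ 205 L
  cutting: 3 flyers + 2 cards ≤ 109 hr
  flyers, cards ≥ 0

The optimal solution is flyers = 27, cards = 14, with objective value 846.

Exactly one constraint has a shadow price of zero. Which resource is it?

press time

press time: 110/125 (slack 15)
ink: 205/205 (binding)
cutting: 109/109 (binding)
By complementary slackness, a constraint with positive slack has shadow price 0 → press time.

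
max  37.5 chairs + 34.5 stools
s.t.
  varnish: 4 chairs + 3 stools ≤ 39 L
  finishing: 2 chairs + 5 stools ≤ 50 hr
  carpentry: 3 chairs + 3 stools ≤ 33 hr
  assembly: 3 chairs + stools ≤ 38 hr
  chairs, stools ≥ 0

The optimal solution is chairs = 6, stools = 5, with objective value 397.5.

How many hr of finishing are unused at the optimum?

finishing used = 2·6 + 5·5 = 37; slack = 50 − 37 = 13.

13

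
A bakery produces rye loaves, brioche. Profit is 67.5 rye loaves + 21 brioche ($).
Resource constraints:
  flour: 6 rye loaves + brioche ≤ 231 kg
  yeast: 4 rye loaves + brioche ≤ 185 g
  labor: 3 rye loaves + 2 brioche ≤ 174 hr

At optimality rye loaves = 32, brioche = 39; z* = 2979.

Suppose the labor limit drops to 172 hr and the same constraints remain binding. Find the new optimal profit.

Binding: flour and labor. Non-binding: yeast (18 unused).
Slack constraints have shadow price 0 (complementary slackness).
The binding rows give the dual system: 6·y_flour + 3·y_labor = 67.5 and 1·y_flour + 2·y_labor = 21.
Solving: y_flour = 8, y_labor = 6.5.
Δz = y_labor·Δb = 6.5 × (-2) = -13, so new z* = 2979 − 13 = 2966.

2966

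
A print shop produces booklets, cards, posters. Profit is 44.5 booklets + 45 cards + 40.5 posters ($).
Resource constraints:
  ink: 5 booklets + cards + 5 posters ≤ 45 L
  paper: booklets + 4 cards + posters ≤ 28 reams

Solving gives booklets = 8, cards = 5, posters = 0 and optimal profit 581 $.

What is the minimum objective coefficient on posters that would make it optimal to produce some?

Check each constraint at x*: ink 45/45 (tight); paper 28/28 (tight).
From A_Bᵀ y = c: 5·y_ink + 1·y_paper = 44.5; 1·y_ink + 4·y_paper = 45.
→ y_ink = 7 and y_paper = 9.5.
posters enters the basis when its profit ≥ yᵀa₃ = 7·5 + 9.5·1 = 44.5.

44.5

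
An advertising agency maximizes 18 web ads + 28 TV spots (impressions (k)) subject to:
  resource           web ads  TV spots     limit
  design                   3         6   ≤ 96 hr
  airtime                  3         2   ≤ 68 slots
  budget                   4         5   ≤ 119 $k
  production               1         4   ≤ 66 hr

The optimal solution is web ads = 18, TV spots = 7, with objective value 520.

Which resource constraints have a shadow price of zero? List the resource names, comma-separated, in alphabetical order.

budget, production

design: 96/96 (binding)
airtime: 68/68 (binding)
budget: 107/119 (slack 12)
production: 46/66 (slack 20)
By complementary slackness, a constraint with positive slack has shadow price 0 → budget, production.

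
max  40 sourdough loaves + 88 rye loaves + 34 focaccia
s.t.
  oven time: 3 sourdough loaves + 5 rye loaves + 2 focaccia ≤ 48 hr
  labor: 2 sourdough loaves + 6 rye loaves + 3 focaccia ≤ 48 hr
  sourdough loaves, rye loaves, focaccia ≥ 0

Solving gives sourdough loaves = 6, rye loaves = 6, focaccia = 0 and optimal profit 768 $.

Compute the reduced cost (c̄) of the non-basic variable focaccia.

Both oven time and labor are binding at x*.
Dual feasibility on the basic columns requires 3·y_oven time + 2·y_labor = 40, 5·y_oven time + 6·y_labor = 88.
This yields shadow prices y_oven time = 8, y_labor = 8.
Reduced cost of focaccia: c₃ − yᵀa₃ = 34 − (8·2 + 8·3) = 34 − 40 = -6.

-6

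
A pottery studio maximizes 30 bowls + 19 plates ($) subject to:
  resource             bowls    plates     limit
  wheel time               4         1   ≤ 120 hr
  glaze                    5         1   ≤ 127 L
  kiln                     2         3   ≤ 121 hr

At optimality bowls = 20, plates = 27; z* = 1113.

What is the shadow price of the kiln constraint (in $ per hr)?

5

At the optimum: wheel time uses 107 of 120 (slack = 13); glaze uses 127 of 127 (binding); kiln uses 121 of 121 (binding).
Since wheel time is not tight, its dual is 0.
Dual feasibility on the basic columns requires 5·y_glaze + 2·y_kiln = 30, 1·y_glaze + 3·y_kiln = 19.
This yields shadow prices y_glaze = 4, y_kiln = 5.
Shadow price of kiln = 5.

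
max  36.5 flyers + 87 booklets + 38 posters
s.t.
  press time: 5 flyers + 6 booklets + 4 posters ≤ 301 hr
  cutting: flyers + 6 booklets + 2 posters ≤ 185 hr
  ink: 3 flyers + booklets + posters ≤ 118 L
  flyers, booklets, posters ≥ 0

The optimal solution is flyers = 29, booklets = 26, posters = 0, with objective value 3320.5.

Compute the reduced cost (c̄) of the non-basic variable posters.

At the optimum: press time uses 301 of 301 (binding); cutting uses 185 of 185 (binding); ink uses 113 of 118 (slack = 5).
By complementary slackness, y = 0 for the non-binding constraint.
The binding rows give the dual system: 5·y_press time + 1·y_cutting = 36.5 and 6·y_press time + 6·y_cutting = 87.
→ y_press time = 5.5 and y_cutting = 9.
Reduced cost of posters: c₃ − yᵀa₃ = 38 − (5.5·4 + 9·2) = 38 − 40 = -2.

-2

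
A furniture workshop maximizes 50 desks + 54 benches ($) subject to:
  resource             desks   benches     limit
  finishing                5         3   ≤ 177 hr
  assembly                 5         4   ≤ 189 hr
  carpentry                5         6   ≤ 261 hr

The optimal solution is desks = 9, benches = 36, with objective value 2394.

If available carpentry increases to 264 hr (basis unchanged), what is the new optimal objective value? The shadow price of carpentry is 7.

Δb = 3, so new z* = 2394 + (7)·(3) = 2394 + 21 = 2415.

2415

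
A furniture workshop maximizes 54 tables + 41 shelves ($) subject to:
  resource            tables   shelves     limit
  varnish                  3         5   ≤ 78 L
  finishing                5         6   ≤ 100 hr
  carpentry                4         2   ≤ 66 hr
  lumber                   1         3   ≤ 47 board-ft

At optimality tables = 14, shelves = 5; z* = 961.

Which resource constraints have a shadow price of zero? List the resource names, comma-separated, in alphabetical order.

varnish: 67/78 (slack 11)
finishing: 100/100 (binding)
carpentry: 66/66 (binding)
lumber: 29/47 (slack 18)
By complementary slackness, a constraint with positive slack has shadow price 0 → lumber, varnish.

lumber, varnish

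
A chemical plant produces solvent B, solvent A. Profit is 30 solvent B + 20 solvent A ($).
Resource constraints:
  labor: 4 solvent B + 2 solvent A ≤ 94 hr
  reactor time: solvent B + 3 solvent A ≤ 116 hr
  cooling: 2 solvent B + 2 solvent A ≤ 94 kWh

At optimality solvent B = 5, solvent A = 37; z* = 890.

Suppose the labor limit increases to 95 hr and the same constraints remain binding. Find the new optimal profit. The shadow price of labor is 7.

897

Δb = 1, so new z* = 890 + (7)·(1) = 890 + 7 = 897.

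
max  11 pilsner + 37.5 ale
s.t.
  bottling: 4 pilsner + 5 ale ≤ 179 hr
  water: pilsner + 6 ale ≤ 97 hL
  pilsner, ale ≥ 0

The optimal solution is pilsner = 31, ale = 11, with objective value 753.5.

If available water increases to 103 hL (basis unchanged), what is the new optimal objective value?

Check each constraint at x*: bottling 179/179 (tight); water 97/97 (tight).
Dual feasibility on the basic columns requires 4·y_bottling + 1·y_water = 11, 5·y_bottling + 6·y_water = 37.5.
This yields shadow prices y_bottling = 1.5, y_water = 5.
Δz = y_water·Δb = 5 × (6) = 30, so new z* = 753.5 + 30 = 783.5.

783.5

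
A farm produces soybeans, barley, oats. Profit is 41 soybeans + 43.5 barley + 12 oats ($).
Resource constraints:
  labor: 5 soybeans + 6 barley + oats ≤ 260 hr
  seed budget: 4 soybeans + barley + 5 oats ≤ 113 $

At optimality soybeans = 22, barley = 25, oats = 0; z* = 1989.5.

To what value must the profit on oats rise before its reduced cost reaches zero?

14.5

Both labor and seed budget are binding at x*.
From A_Bᵀ y = c: 5·y_labor + 4·y_seed budget = 41; 6·y_labor + 1·y_seed budget = 43.5.
This yields shadow prices y_labor = 7, y_seed budget = 1.5.
oats enters the basis when its profit ≥ yᵀa₃ = 7·1 + 1.5·5 = 14.5.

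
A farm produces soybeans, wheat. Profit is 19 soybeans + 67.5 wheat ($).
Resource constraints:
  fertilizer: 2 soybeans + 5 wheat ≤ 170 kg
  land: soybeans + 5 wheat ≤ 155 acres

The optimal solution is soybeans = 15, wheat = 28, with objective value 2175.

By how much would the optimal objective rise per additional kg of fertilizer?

5.5

At the optimum: fertilizer uses 170 of 170 (binding); land uses 155 of 155 (binding).
The binding rows give the dual system: 2·y_fertilizer + 1·y_land = 19 and 5·y_fertilizer + 5·y_land = 67.5.
This yields shadow prices y_fertilizer = 5.5, y_land = 8.
Shadow price of fertilizer = 5.5.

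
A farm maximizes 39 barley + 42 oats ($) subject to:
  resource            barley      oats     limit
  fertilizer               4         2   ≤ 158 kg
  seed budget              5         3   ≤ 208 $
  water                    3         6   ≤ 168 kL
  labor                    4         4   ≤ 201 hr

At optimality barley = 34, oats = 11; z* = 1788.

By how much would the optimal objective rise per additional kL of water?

Check each constraint at x*: fertilizer 158/158 (tight); seed budget 203/208 (slack 5); water 168/168 (tight); labor 180/201 (slack 21).
Since seed budget, labor are not tight, their duals are 0.
The binding rows give the dual system: 4·y_fertilizer + 3·y_water = 39 and 2·y_fertilizer + 6·y_water = 42.
Solving: y_fertilizer = 6, y_water = 5.
Shadow price of water = 5.

5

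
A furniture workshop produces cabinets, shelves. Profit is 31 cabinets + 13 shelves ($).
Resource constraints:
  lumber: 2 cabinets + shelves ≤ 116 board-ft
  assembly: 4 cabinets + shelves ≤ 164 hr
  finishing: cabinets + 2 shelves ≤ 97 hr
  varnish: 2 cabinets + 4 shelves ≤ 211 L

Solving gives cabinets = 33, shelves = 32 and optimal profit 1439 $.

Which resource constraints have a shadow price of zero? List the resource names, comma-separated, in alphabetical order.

lumber: 98/116 (slack 18)
assembly: 164/164 (binding)
finishing: 97/97 (binding)
varnish: 194/211 (slack 17)
By complementary slackness, a constraint with positive slack has shadow price 0 → lumber, varnish.

lumber, varnish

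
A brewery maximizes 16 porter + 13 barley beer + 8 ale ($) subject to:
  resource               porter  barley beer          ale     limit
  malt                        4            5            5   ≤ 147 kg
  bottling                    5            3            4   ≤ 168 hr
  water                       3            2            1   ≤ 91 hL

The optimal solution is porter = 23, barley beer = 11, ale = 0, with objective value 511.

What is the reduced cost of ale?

Check each constraint at x*: malt 147/147 (tight); bottling 148/168 (slack 20); water 91/91 (tight).
Slack constraints have shadow price 0 (complementary slackness).
Dual feasibility on the basic columns requires 4·y_malt + 3·y_water = 16, 5·y_malt + 2·y_water = 13.
This yields shadow prices y_malt = 1, y_water = 4.
Reduced cost of ale: c₃ − yᵀa₃ = 8 − (1·5 + 4·1) = 8 − 9 = -1.

-1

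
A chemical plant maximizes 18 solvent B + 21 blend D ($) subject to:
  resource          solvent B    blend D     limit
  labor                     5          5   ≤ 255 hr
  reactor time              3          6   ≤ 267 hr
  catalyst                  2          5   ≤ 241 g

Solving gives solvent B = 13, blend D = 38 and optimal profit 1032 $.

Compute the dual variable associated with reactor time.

1

At the optimum: labor uses 255 of 255 (binding); reactor time uses 267 of 267 (binding); catalyst uses 216 of 241 (slack = 25).
Slack constraints have shadow price 0 (complementary slackness).
From A_Bᵀ y = c: 5·y_labor + 3·y_reactor time = 18; 5·y_labor + 6·y_reactor time = 21.
→ y_labor = 3 and y_reactor time = 1.
Shadow price of reactor time = 1.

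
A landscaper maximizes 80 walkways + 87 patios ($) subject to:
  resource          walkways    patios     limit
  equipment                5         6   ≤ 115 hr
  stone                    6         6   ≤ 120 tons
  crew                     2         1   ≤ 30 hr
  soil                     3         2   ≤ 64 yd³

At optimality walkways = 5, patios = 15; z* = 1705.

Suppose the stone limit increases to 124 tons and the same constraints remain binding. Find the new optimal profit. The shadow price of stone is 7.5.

Δb = 4, so new z* = 1705 + (7.5)·(4) = 1705 + 30 = 1735.

1735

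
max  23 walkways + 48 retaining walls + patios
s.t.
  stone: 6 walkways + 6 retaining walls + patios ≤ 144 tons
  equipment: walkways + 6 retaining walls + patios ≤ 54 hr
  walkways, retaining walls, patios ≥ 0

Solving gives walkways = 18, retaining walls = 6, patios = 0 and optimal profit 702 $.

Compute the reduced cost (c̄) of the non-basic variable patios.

At the optimum: stone uses 144 of 144 (binding); equipment uses 54 of 54 (binding).
The binding rows give the dual system: 6·y_stone + 1·y_equipment = 23 and 6·y_stone + 6·y_equipment = 48.
This yields shadow prices y_stone = 3, y_equipment = 5.
Reduced cost of patios: c₃ − yᵀa₃ = 1 − (3·1 + 5·1) = 1 − 8 = -7.

-7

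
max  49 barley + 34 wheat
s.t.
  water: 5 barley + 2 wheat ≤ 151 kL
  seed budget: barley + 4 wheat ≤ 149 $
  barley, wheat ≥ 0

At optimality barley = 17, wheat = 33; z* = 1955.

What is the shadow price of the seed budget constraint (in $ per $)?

4

At the optimum: water uses 151 of 151 (binding); seed budget uses 149 of 149 (binding).
Dual feasibility on the basic columns requires 5·y_water + 1·y_seed budget = 49, 2·y_water + 4·y_seed budget = 34.
→ y_water = 9 and y_seed budget = 4.
Shadow price of seed budget = 4.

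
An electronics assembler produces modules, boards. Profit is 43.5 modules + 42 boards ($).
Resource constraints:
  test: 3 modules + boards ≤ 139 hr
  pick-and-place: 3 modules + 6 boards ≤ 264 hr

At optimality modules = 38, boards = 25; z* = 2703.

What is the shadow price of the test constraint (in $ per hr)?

9

At the optimum: test uses 139 of 139 (binding); pick-and-place uses 264 of 264 (binding).
The binding rows give the dual system: 3·y_test + 3·y_pick-and-place = 43.5 and 1·y_test + 6·y_pick-and-place = 42.
→ y_test = 9 and y_pick-and-place = 5.5.
Shadow price of test = 9.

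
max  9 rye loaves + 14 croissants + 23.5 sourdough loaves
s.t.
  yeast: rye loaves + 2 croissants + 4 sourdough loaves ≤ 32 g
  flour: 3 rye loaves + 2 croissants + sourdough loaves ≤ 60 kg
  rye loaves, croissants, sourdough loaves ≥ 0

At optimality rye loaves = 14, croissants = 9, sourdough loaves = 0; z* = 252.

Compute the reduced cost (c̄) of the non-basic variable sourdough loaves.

At the optimum: yeast uses 32 of 32 (binding); flour uses 60 of 60 (binding).
From A_Bᵀ y = c: 1·y_yeast + 3·y_flour = 9; 2·y_yeast + 2·y_flour = 14.
→ y_yeast = 6 and y_flour = 1.
Reduced cost of sourdough loaves: c₃ − yᵀa₃ = 23.5 − (6·4 + 1·1) = 23.5 − 25 = -1.5.

-1.5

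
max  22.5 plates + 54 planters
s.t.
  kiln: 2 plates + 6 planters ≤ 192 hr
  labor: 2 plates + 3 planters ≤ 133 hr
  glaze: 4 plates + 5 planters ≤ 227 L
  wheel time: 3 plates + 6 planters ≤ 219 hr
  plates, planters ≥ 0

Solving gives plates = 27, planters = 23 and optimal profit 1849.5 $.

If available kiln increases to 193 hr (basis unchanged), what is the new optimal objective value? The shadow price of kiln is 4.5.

1854

Δb = 1, so new z* = 1849.5 + (4.5)·(1) = 1849.5 + 4.5 = 1854.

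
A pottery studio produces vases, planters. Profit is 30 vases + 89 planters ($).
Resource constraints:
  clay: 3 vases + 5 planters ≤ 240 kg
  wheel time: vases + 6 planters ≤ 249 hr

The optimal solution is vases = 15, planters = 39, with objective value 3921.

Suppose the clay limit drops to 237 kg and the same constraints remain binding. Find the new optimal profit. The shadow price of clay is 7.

Δb = -3, so new z* = 3921 + (7)·(-3) = 3921 − 21 = 3900.

3900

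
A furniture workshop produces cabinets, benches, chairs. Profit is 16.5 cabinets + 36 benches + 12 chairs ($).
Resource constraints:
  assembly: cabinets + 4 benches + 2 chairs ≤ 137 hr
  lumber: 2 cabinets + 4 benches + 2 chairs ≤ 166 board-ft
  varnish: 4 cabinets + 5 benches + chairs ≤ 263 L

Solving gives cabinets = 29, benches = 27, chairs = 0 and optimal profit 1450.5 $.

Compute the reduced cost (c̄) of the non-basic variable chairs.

At the optimum: assembly uses 137 of 137 (binding); lumber uses 166 of 166 (binding); varnish uses 251 of 263 (slack = 12).
Since varnish is not tight, its dual is 0.
Dual feasibility on the basic columns requires 1·y_assembly + 2·y_lumber = 16.5, 4·y_assembly + 4·y_lumber = 36.
Solving: y_assembly = 1.5, y_lumber = 7.5.
Reduced cost of chairs: c₃ − yᵀa₃ = 12 − (1.5·2 + 7.5·2) = 12 − 18 = -6.

-6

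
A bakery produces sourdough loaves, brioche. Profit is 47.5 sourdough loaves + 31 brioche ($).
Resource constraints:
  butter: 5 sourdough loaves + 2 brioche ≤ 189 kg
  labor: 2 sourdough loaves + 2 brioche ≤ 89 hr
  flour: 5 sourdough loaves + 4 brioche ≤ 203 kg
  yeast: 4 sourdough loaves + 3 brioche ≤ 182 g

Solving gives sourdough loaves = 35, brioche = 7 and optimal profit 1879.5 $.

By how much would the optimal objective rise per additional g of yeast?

0

Binding: butter and flour. Non-binding: labor (5 unused), yeast (21 unused).
Slack constraints have shadow price 0 (complementary slackness).
From A_Bᵀ y = c: 5·y_butter + 5·y_flour = 47.5; 2·y_butter + 4·y_flour = 31.
Solving: y_butter = 3.5, y_flour = 6.
Shadow price of yeast = 0.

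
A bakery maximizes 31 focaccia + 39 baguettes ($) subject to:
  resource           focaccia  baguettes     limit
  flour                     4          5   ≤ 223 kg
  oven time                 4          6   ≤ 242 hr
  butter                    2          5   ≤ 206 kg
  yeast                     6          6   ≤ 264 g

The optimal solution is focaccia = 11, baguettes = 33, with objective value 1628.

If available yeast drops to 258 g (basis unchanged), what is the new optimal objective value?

1613

Check each constraint at x*: flour 209/223 (slack 14); oven time 242/242 (tight); butter 187/206 (slack 19); yeast 264/264 (tight).
Since flour, butter are not tight, their duals are 0.
From A_Bᵀ y = c: 4·y_oven time + 6·y_yeast = 31; 6·y_oven time + 6·y_yeast = 39.
This yields shadow prices y_oven time = 4, y_yeast = 2.5.
Δz = y_yeast·Δb = 2.5 × (-6) = -15, so new z* = 1628 − 15 = 1613.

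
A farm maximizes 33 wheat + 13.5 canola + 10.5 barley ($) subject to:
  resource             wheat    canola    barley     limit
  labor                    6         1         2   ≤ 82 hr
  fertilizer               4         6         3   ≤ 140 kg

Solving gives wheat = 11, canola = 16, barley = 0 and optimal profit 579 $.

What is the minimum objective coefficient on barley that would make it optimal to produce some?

At the optimum: labor uses 82 of 82 (binding); fertilizer uses 140 of 140 (binding).
Dual feasibility on the basic columns requires 6·y_labor + 4·y_fertilizer = 33, 1·y_labor + 6·y_fertilizer = 13.5.
Solving: y_labor = 4.5, y_fertilizer = 1.5.
barley enters the basis when its profit ≥ yᵀa₃ = 4.5·2 + 1.5·3 = 13.5.

13.5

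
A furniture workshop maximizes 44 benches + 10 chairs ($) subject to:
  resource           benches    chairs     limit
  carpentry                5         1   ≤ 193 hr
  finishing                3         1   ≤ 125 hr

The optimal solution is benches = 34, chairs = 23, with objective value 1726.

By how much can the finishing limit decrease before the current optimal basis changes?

Binding constraints: carpentry, finishing. The basis is B = [[5,1],[3,1]] with det 2.
Per unit decrease in finishing, x* moves by d = (0.5, -2.5).
The basis stays optimal until chairs reaches 0; allowable decrease = 9.2 hr.

9.2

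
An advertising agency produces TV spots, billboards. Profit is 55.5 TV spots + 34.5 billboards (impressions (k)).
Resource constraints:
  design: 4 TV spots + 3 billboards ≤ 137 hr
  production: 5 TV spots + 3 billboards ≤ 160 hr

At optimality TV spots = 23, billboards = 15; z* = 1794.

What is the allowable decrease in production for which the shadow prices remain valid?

Binding constraints: design, production. The basis is B = [[4,3],[5,3]] with det -3.
Per unit decrease in production, x* moves by d = (-1, 1.3333).
The basis stays optimal until TV spots reaches 0; allowable decrease = 23 hr.

23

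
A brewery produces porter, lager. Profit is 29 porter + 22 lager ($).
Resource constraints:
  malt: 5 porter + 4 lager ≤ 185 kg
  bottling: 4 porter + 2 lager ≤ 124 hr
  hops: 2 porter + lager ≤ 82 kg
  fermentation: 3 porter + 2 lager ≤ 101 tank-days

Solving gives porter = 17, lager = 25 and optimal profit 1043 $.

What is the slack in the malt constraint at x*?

malt used = 5·17 + 4·25 = 185; slack = 185 − 185 = 0.

0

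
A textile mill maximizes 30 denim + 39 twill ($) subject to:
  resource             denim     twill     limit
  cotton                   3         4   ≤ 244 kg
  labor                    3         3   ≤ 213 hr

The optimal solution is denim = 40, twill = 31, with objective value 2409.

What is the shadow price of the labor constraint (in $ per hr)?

1

At the optimum: cotton uses 244 of 244 (binding); labor uses 213 of 213 (binding).
The binding rows give the dual system: 3·y_cotton + 3·y_labor = 30 and 4·y_cotton + 3·y_labor = 39.
Solving: y_cotton = 9, y_labor = 1.
Shadow price of labor = 1.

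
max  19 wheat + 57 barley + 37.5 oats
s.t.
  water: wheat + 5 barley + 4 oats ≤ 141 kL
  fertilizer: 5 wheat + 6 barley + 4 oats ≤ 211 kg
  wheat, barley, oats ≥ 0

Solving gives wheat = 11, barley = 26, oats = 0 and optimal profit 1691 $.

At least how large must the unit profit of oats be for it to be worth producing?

Check each constraint at x*: water 141/141 (tight); fertilizer 211/211 (tight).
The binding rows give the dual system: 1·y_water + 5·y_fertilizer = 19 and 5·y_water + 6·y_fertilizer = 57.
This yields shadow prices y_water = 9, y_fertilizer = 2.
oats enters the basis when its profit ≥ yᵀa₃ = 9·4 + 2·4 = 44.

44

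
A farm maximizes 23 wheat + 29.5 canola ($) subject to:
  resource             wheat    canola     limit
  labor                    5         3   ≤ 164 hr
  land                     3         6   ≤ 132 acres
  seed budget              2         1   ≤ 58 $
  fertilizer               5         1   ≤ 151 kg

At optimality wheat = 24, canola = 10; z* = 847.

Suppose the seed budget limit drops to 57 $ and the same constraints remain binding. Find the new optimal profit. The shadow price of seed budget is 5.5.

Δb = -1, so new z* = 847 + (5.5)·(-1) = 847 − 5.5 = 841.5.

841.5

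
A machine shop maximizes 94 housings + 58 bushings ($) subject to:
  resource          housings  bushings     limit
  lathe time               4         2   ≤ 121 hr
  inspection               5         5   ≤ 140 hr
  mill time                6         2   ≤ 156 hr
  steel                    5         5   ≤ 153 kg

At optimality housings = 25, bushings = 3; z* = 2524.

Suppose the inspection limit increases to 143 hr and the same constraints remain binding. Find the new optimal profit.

Binding: inspection and mill time. Non-binding: lathe time (15 unused), steel (13 unused).
Slack constraints have shadow price 0 (complementary slackness).
Dual feasibility on the basic columns requires 5·y_inspection + 6·y_mill time = 94, 5·y_inspection + 2·y_mill time = 58.
→ y_inspection = 8 and y_mill time = 9.
Δz = y_inspection·Δb = 8 × (3) = 24, so new z* = 2524 + 24 = 2548.

2548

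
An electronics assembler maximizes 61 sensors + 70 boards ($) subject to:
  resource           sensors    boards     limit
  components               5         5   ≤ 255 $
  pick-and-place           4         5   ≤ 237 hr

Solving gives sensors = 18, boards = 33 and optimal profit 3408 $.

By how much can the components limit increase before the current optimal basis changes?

Binding constraints: components, pick-and-place. The basis is B = [[5,5],[4,5]] with det 5.
Per unit increase in components, x* moves by d = (1, -0.8).
The basis stays optimal until boards reaches 0; allowable increase = 41.25 $.

41.25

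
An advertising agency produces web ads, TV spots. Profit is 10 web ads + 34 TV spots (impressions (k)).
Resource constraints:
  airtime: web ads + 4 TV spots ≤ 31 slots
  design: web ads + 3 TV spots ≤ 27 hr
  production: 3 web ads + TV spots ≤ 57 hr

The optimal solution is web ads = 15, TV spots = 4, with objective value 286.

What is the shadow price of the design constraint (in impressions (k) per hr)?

Binding: airtime and design. Non-binding: production (8 unused).
Slack constraints have shadow price 0 (complementary slackness).
The binding rows give the dual system: 1·y_airtime + 1·y_design = 10 and 4·y_airtime + 3·y_design = 34.
→ y_airtime = 4 and y_design = 6.
Shadow price of design = 6.

6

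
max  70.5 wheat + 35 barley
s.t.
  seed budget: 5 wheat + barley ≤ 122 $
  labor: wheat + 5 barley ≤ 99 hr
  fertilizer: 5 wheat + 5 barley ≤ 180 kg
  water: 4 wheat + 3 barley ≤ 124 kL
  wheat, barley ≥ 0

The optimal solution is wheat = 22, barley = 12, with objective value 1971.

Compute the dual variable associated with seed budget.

At the optimum: seed budget uses 122 of 122 (binding); labor uses 82 of 99 (slack = 17); fertilizer uses 170 of 180 (slack = 10); water uses 124 of 124 (binding).
Slack constraints have shadow price 0 (complementary slackness).
Dual feasibility on the basic columns requires 5·y_seed budget + 4·y_water = 70.5, 1·y_seed budget + 3·y_water = 35.
Solving: y_seed budget = 6.5, y_water = 9.5.
Shadow price of seed budget = 6.5.

6.5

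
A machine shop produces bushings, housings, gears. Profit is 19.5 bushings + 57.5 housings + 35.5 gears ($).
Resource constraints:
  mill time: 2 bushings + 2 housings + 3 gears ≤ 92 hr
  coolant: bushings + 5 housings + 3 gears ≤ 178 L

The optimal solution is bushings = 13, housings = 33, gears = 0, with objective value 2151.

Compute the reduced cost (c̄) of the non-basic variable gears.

Both mill time and coolant are binding at x*.
The binding rows give the dual system: 2·y_mill time + 1·y_coolant = 19.5 and 2·y_mill time + 5·y_coolant = 57.5.
→ y_mill time = 5 and y_coolant = 9.5.
Reduced cost of gears: c₃ − yᵀa₃ = 35.5 − (5·3 + 9.5·3) = 35.5 − 43.5 = -8.

-8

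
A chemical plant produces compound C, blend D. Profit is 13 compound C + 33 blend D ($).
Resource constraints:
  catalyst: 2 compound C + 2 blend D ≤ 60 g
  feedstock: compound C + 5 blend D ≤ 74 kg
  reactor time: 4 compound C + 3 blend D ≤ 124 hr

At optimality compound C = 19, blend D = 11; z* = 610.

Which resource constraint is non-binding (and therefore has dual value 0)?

reactor time

catalyst: 60/60 (binding)
feedstock: 74/74 (binding)
reactor time: 109/124 (slack 15)
By complementary slackness, a constraint with positive slack has shadow price 0 → reactor time.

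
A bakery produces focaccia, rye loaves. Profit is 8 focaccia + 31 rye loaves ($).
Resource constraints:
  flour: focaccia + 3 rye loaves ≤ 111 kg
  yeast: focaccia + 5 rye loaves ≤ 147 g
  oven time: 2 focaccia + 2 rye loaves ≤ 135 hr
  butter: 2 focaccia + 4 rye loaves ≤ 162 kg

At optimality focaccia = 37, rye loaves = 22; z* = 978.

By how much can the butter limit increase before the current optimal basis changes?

Binding constraints: yeast, butter. The basis is B = [[1,5],[2,4]] with det -6.
Per unit increase in butter, x* moves by d = (0.8333, -0.1667).
The basis stays optimal until oven time becomes binding; allowable increase = 12.75 kg.

12.75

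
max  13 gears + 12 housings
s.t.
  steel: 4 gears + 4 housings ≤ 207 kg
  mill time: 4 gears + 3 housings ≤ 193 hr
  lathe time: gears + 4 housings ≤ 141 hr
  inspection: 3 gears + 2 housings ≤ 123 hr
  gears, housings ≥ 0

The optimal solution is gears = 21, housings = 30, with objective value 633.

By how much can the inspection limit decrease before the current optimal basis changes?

Binding constraints: lathe time, inspection. The basis is B = [[1,4],[3,2]] with det -10.
Per unit decrease in inspection, x* moves by d = (-0.4, 0.1).
The basis stays optimal until gears reaches 0; allowable decrease = 52.5 hr.

52.5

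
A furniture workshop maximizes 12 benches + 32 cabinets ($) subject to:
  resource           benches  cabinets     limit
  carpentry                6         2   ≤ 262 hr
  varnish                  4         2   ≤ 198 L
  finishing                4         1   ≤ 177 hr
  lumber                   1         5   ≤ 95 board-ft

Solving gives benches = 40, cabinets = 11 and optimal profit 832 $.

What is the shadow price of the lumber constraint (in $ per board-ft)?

At the optimum: carpentry uses 262 of 262 (binding); varnish uses 182 of 198 (slack = 16); finishing uses 171 of 177 (slack = 6); lumber uses 95 of 95 (binding).
Since varnish, finishing are not tight, their duals are 0.
Dual feasibility on the basic columns requires 6·y_carpentry + 1·y_lumber = 12, 2·y_carpentry + 5·y_lumber = 32.
Solving: y_carpentry = 1, y_lumber = 6.
Shadow price of lumber = 6.

6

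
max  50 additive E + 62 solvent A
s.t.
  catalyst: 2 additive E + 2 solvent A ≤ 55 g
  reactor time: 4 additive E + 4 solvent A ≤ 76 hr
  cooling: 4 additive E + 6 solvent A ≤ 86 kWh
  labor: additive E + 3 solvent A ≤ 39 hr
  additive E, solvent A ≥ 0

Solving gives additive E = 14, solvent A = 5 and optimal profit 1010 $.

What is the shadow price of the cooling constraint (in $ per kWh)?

6

Check each constraint at x*: catalyst 38/55 (slack 17); reactor time 76/76 (tight); cooling 86/86 (tight); labor 29/39 (slack 10).
Slack constraints have shadow price 0 (complementary slackness).
Dual feasibility on the basic columns requires 4·y_reactor time + 4·y_cooling = 50, 4·y_reactor time + 6·y_cooling = 62.
This yields shadow prices y_reactor time = 6.5, y_cooling = 6.
Shadow price of cooling = 6.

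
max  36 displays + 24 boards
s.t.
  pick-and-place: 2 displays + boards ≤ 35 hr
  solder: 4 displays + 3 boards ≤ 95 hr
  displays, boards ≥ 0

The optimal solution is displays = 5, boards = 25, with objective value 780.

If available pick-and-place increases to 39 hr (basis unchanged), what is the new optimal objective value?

Check each constraint at x*: pick-and-place 35/35 (tight); solder 95/95 (tight).
Dual feasibility on the basic columns requires 2·y_pick-and-place + 4·y_solder = 36, 1·y_pick-and-place + 3·y_solder = 24.
→ y_pick-and-place = 6 and y_solder = 6.
Δz = y_pick-and-place·Δb = 6 × (4) = 24, so new z* = 780 + 24 = 804.

804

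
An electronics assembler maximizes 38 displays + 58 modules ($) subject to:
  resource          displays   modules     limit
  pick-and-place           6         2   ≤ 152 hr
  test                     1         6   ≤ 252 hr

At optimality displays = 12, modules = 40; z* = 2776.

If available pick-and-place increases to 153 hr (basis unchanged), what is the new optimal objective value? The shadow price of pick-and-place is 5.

Δb = 1, so new z* = 2776 + (5)·(1) = 2776 + 5 = 2781.

2781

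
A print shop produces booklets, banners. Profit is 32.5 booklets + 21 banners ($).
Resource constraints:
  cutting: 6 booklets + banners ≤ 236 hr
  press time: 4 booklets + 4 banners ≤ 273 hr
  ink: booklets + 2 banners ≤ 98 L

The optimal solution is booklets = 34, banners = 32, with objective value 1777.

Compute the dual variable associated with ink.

8.5

At the optimum: cutting uses 236 of 236 (binding); press time uses 264 of 273 (slack = 9); ink uses 98 of 98 (binding).
Slack constraints have shadow price 0 (complementary slackness).
Dual feasibility on the basic columns requires 6·y_cutting + 1·y_ink = 32.5, 1·y_cutting + 2·y_ink = 21.
Solving: y_cutting = 4, y_ink = 8.5.
Shadow price of ink = 8.5.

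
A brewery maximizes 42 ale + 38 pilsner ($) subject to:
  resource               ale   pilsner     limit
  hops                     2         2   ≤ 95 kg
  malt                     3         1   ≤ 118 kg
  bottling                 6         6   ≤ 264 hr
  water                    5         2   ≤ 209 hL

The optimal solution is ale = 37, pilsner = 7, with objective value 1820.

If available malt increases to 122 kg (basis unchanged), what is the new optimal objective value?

Check each constraint at x*: hops 88/95 (slack 7); malt 118/118 (tight); bottling 264/264 (tight); water 199/209 (slack 10).
Slack constraints have shadow price 0 (complementary slackness).
From A_Bᵀ y = c: 3·y_malt + 6·y_bottling = 42; 1·y_malt + 6·y_bottling = 38.
Solving: y_malt = 2, y_bottling = 6.
Δz = y_malt·Δb = 2 × (4) = 8, so new z* = 1820 + 8 = 1828.

1828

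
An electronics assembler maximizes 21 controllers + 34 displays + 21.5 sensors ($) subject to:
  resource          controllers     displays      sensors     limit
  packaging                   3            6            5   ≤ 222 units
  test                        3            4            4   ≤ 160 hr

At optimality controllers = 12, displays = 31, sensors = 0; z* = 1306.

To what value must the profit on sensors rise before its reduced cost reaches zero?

Both packaging and test are binding at x*.
From A_Bᵀ y = c: 3·y_packaging + 3·y_test = 21; 6·y_packaging + 4·y_test = 34.
This yields shadow prices y_packaging = 3, y_test = 4.
sensors enters the basis when its profit ≥ yᵀa₃ = 3·5 + 4·4 = 31.

31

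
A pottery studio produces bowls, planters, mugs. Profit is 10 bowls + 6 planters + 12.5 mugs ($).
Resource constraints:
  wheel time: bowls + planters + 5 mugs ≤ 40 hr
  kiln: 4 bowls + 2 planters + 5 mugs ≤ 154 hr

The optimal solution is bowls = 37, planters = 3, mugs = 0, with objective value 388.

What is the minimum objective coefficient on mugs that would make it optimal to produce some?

Both wheel time and kiln are binding at x*.
The binding rows give the dual system: 1·y_wheel time + 4·y_kiln = 10 and 1·y_wheel time + 2·y_kiln = 6.
Solving: y_wheel time = 2, y_kiln = 2.
mugs enters the basis when its profit ≥ yᵀa₃ = 2·5 + 2·5 = 20.

20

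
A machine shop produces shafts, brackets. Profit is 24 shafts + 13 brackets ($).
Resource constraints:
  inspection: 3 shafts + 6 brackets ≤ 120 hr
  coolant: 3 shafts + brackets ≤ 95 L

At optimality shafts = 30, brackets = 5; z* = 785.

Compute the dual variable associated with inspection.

At the optimum: inspection uses 120 of 120 (binding); coolant uses 95 of 95 (binding).
The binding rows give the dual system: 3·y_inspection + 3·y_coolant = 24 and 6·y_inspection + 1·y_coolant = 13.
Solving: y_inspection = 1, y_coolant = 7.
Shadow price of inspection = 1.

1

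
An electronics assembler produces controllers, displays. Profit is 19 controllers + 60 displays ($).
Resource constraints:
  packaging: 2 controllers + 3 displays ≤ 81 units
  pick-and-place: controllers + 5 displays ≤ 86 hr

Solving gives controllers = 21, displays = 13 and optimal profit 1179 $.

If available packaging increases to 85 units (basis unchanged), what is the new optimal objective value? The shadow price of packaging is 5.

Δb = 4, so new z* = 1179 + (5)·(4) = 1179 + 20 = 1199.

1199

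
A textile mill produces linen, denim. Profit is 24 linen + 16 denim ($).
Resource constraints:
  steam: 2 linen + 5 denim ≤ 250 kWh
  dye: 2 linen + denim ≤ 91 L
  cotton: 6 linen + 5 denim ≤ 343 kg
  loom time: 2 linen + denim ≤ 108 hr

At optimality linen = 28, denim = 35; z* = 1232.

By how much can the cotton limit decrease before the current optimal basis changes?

70

Binding constraints: dye, cotton. The basis is B = [[2,1],[6,5]] with det 4.
Per unit decrease in cotton, x* moves by d = (0.25, -0.5).
The basis stays optimal until denim reaches 0; allowable decrease = 70 kg.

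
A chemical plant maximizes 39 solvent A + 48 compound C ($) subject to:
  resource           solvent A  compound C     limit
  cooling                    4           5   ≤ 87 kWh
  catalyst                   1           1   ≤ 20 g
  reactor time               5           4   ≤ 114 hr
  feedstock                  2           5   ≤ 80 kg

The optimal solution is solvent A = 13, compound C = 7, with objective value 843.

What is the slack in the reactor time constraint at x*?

21

reactor time used = 5·13 + 4·7 = 93; slack = 114 − 93 = 21.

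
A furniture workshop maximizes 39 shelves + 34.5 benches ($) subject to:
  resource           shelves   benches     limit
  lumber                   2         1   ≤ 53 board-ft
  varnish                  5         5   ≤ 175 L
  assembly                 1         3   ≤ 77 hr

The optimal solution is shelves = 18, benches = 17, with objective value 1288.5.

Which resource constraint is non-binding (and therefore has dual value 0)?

assembly

lumber: 53/53 (binding)
varnish: 175/175 (binding)
assembly: 69/77 (slack 8)
By complementary slackness, a constraint with positive slack has shadow price 0 → assembly.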